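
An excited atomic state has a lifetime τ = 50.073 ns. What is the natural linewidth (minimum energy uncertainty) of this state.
6.573 neV

Using the energy-time uncertainty principle:
ΔEΔt ≥ ℏ/2

The lifetime τ represents the time uncertainty Δt.
The natural linewidth (minimum energy uncertainty) is:

ΔE = ℏ/(2τ)
ΔE = (1.055e-34 J·s) / (2 × 5.007e-08 s)
ΔE = 1.053e-27 J = 6.573 neV

This natural linewidth limits the precision of spectroscopic measurements.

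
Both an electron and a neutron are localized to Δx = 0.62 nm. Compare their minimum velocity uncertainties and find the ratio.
The electron has the larger minimum velocity uncertainty, by a ratio of 1838.7.

For both particles, Δp_min = ℏ/(2Δx) = 8.505e-26 kg·m/s (same for both).

The velocity uncertainty is Δv = Δp/m:
- electron: Δv = 8.505e-26 / 9.109e-31 = 9.336e+04 m/s = 93.361 km/s
- neutron: Δv = 8.505e-26 / 1.675e-27 = 5.078e+01 m/s = 50.776 m/s

Ratio: 9.336e+04 / 5.078e+01 = 1838.7

The lighter particle has larger velocity uncertainty because Δv ∝ 1/m.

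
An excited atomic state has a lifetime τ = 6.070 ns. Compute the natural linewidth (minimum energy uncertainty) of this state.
54.218 neV

Using the energy-time uncertainty principle:
ΔEΔt ≥ ℏ/2

The lifetime τ represents the time uncertainty Δt.
The natural linewidth (minimum energy uncertainty) is:

ΔE = ℏ/(2τ)
ΔE = (1.055e-34 J·s) / (2 × 6.070e-09 s)
ΔE = 8.687e-27 J = 54.218 neV

This natural linewidth limits the precision of spectroscopic measurements.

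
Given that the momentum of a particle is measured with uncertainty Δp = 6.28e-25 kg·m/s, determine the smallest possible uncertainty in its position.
83.963 pm

Using the Heisenberg uncertainty principle:
ΔxΔp ≥ ℏ/2

The minimum uncertainty in position is:
Δx_min = ℏ/(2Δp)
Δx_min = (1.055e-34 J·s) / (2 × 6.280e-25 kg·m/s)
Δx_min = 8.396e-11 m = 83.963 pm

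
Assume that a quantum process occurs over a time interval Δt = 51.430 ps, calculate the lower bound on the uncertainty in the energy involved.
6.399 μeV

Using the energy-time uncertainty principle:
ΔEΔt ≥ ℏ/2

The minimum uncertainty in energy is:
ΔE_min = ℏ/(2Δt)
ΔE_min = (1.055e-34 J·s) / (2 × 5.143e-11 s)
ΔE_min = 1.025e-24 J = 6.399 μeV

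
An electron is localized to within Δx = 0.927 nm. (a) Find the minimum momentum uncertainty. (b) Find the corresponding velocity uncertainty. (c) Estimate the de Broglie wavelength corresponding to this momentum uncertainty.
(a) Δp_min = 5.688 × 10^-26 kg·m/s
(b) Δv_min = 62.442 km/s
(c) λ_dB = 11.649 nm

Step-by-step:

(a) From the uncertainty principle:
Δp_min = ℏ/(2Δx) = (1.055e-34 J·s)/(2 × 9.270e-10 m) = 5.688e-26 kg·m/s

(b) The velocity uncertainty:
Δv = Δp/m = (5.688e-26 kg·m/s)/(9.109e-31 kg) = 6.244e+04 m/s = 62.442 km/s

(c) The de Broglie wavelength for this momentum:
λ = h/p = (6.626e-34 J·s)/(5.688e-26 kg·m/s) = 1.165e-08 m = 11.649 nm

Note: The de Broglie wavelength is comparable to the localization size, as expected from wave-particle duality.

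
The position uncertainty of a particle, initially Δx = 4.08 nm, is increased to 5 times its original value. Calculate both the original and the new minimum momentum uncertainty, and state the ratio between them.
Original Δp_min = 1.292 × 10^-26 kg·m/s; new Δp'_min = 2.585 × 10^-27 kg·m/s; ratio Δp'_min/Δp_min = 1/5.

From the uncertainty principle ΔxΔp ≥ ℏ/2, the minimum momentum uncertainty is Δp_min = ℏ/(2Δx).

Original (Δx = 4.08 nm = 4.080e-09 m):
Δp_min = (1.055e-34 J·s)/(2 × 4.080e-09 m) = 1.292e-26 kg·m/s

When Δx → 5Δx:
Δp'_min = ℏ/(2 × 5Δx) = (1/5) × ℏ/(2Δx) = (1/5) × Δp_min
Δp'_min = 1/5 × 1.292e-26 kg·m/s = 2.585e-27 kg·m/s

Since Δp_min ∝ 1/Δx, when Δx is increased to 5 times its original value, Δp_min decreases to 1/5 of its original value.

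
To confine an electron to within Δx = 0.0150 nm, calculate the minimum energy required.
42.333 eV

Localizing a particle requires giving it sufficient momentum uncertainty:

1. From uncertainty principle: Δp ≥ ℏ/(2Δx)
   Δp_min = (1.055e-34 J·s) / (2 × 1.500e-11 m)
   Δp_min = 3.515e-24 kg·m/s

2. This momentum uncertainty corresponds to kinetic energy:
   KE ≈ (Δp)²/(2m) = (3.515e-24)²/(2 × 9.109e-31 kg)
   KE = 6.783e-18 J = 42.333 eV

Tighter localization requires more energy.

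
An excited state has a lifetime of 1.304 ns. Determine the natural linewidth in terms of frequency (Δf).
61.026 MHz

Using the energy-time uncertainty principle and E = hf:
ΔEΔt ≥ ℏ/2
hΔf·Δt ≥ ℏ/2

The minimum frequency uncertainty is:
Δf = ℏ/(2hτ) = 1/(4πτ)
Δf = 1/(4π × 1.304e-09 s)
Δf = 6.103e+07 Hz = 61.026 MHz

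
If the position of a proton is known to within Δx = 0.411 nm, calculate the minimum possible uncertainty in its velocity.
76.702 m/s

Using the Heisenberg uncertainty principle and Δp = mΔv:
ΔxΔp ≥ ℏ/2
Δx(mΔv) ≥ ℏ/2

The minimum uncertainty in velocity is:
Δv_min = ℏ/(2mΔx)
Δv_min = (1.055e-34 J·s) / (2 × 1.673e-27 kg × 4.110e-10 m)
Δv_min = 7.670e+01 m/s = 76.702 m/s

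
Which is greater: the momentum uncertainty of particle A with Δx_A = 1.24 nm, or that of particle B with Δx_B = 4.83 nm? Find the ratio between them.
Particle A has the larger minimum momentum uncertainty, by a factor of 3.90.

For each particle, the minimum momentum uncertainty is Δp_min = ℏ/(2Δx):

Particle A: Δp_A = ℏ/(2×1.240e-09 m) = 4.252e-26 kg·m/s
Particle B: Δp_B = ℏ/(2×4.830e-09 m) = 1.092e-26 kg·m/s

Ratio: Δp_A/Δp_B = 3.90

Since Δp_min ∝ 1/Δx, the particle with smaller position uncertainty (A) has larger momentum uncertainty.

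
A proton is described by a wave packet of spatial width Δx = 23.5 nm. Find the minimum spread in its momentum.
2.244 × 10^-27 kg·m/s

For a wave packet, the spatial width Δx and momentum spread Δp are related by the uncertainty principle:
ΔxΔp ≥ ℏ/2

The minimum momentum spread is:
Δp_min = ℏ/(2Δx)
Δp_min = (1.055e-34 J·s) / (2 × 2.350e-08 m)
Δp_min = 2.244e-27 kg·m/s

A wave packet cannot have both a well-defined position and well-defined momentum.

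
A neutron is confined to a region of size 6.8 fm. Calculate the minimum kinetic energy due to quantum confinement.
112.031 keV

Using the uncertainty principle:

1. Position uncertainty: Δx ≈ 6.800e-15 m
2. Minimum momentum uncertainty: Δp = ℏ/(2Δx) = 7.754e-21 kg·m/s
3. Minimum kinetic energy:
   KE = (Δp)²/(2m) = (7.754e-21)²/(2 × 1.675e-27 kg)
   KE = 1.795e-14 J = 112.031 keV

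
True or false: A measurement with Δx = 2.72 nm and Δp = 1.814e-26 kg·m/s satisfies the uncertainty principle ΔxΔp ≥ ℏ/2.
No, it violates the uncertainty principle (impossible measurement).

Calculate the product ΔxΔp:
ΔxΔp = (2.720e-09 m) × (1.814e-26 kg·m/s)
ΔxΔp = 4.934e-35 J·s

Compare to the minimum allowed value ℏ/2:
ℏ/2 = 5.273e-35 J·s

Since ΔxΔp = 4.934e-35 J·s < 5.273e-35 J·s = ℏ/2,
the measurement violates the uncertainty principle.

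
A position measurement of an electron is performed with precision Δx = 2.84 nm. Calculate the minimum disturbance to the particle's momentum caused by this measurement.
1.857 × 10^-26 kg·m/s

The uncertainty principle implies that measuring position disturbs momentum:
ΔxΔp ≥ ℏ/2

When we measure position with precision Δx, we necessarily introduce a momentum uncertainty:
Δp ≥ ℏ/(2Δx)
Δp_min = (1.055e-34 J·s) / (2 × 2.840e-09 m)
Δp_min = 1.857e-26 kg·m/s

The more precisely we measure position, the greater the momentum disturbance.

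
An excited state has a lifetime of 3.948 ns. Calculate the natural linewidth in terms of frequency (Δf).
20.156 MHz

Using the energy-time uncertainty principle and E = hf:
ΔEΔt ≥ ℏ/2
hΔf·Δt ≥ ℏ/2

The minimum frequency uncertainty is:
Δf = ℏ/(2hτ) = 1/(4πτ)
Δf = 1/(4π × 3.948e-09 s)
Δf = 2.016e+07 Hz = 20.156 MHz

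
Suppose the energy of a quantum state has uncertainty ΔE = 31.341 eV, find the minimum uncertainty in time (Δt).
10.501 as

Using the energy-time uncertainty principle:
ΔEΔt ≥ ℏ/2

The minimum uncertainty in time is:
Δt_min = ℏ/(2ΔE)
Δt_min = (1.055e-34 J·s) / (2 × 5.021e-18 J)
Δt_min = 1.050e-17 s = 10.501 as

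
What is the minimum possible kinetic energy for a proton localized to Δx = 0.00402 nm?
320.998 meV

Localizing a particle requires giving it sufficient momentum uncertainty:

1. From uncertainty principle: Δp ≥ ℏ/(2Δx)
   Δp_min = (1.055e-34 J·s) / (2 × 4.020e-12 m)
   Δp_min = 1.312e-23 kg·m/s

2. This momentum uncertainty corresponds to kinetic energy:
   KE ≈ (Δp)²/(2m) = (1.312e-23)²/(2 × 1.673e-27 kg)
   KE = 5.143e-20 J = 320.998 meV

Tighter localization requires more energy.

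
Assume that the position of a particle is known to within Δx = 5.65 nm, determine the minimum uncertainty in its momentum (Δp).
9.332 × 10^-27 kg·m/s

Using the Heisenberg uncertainty principle:
ΔxΔp ≥ ℏ/2

The minimum uncertainty in momentum is:
Δp_min = ℏ/(2Δx)
Δp_min = (1.055e-34 J·s) / (2 × 5.650e-09 m)
Δp_min = 9.332e-27 kg·m/s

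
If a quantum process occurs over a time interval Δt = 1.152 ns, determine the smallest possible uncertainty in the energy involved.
285.682 neV

Using the energy-time uncertainty principle:
ΔEΔt ≥ ℏ/2

The minimum uncertainty in energy is:
ΔE_min = ℏ/(2Δt)
ΔE_min = (1.055e-34 J·s) / (2 × 1.152e-09 s)
ΔE_min = 4.577e-26 J = 285.682 neV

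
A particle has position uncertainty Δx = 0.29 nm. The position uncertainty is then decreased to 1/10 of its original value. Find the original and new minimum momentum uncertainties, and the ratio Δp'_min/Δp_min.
Original Δp_min = 1.818 × 10^-25 kg·m/s; new Δp'_min = 1.818 × 10^-24 kg·m/s; ratio Δp'_min/Δp_min = 10.

From the uncertainty principle ΔxΔp ≥ ℏ/2, the minimum momentum uncertainty is Δp_min = ℏ/(2Δx).

Original (Δx = 0.29 nm = 2.900e-10 m):
Δp_min = (1.055e-34 J·s)/(2 × 2.900e-10 m) = 1.818e-25 kg·m/s

When Δx → (1/10)Δx:
Δp'_min = ℏ/(2 × (1/10)Δx) = 10 × ℏ/(2Δx) = 10 × Δp_min
Δp'_min = 10 × 1.818e-25 kg·m/s = 1.818e-24 kg·m/s

Since Δp_min ∝ 1/Δx, when Δx is decreased to 1/10 of its original value, Δp_min increases to 10 times its original value.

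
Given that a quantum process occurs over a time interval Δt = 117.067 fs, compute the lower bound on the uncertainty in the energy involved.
2.811 meV

Using the energy-time uncertainty principle:
ΔEΔt ≥ ℏ/2

The minimum uncertainty in energy is:
ΔE_min = ℏ/(2Δt)
ΔE_min = (1.055e-34 J·s) / (2 × 1.171e-13 s)
ΔE_min = 4.504e-22 J = 2.811 meV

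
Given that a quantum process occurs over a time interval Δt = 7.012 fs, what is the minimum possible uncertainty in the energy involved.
46.935 meV

Using the energy-time uncertainty principle:
ΔEΔt ≥ ℏ/2

The minimum uncertainty in energy is:
ΔE_min = ℏ/(2Δt)
ΔE_min = (1.055e-34 J·s) / (2 × 7.012e-15 s)
ΔE_min = 7.520e-21 J = 46.935 meV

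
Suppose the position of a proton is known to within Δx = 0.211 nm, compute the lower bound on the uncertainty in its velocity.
149.405 m/s

Using the Heisenberg uncertainty principle and Δp = mΔv:
ΔxΔp ≥ ℏ/2
Δx(mΔv) ≥ ℏ/2

The minimum uncertainty in velocity is:
Δv_min = ℏ/(2mΔx)
Δv_min = (1.055e-34 J·s) / (2 × 1.673e-27 kg × 2.110e-10 m)
Δv_min = 1.494e+02 m/s = 149.405 m/s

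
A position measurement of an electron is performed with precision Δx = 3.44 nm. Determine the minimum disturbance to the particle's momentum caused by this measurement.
1.533 × 10^-26 kg·m/s

The uncertainty principle implies that measuring position disturbs momentum:
ΔxΔp ≥ ℏ/2

When we measure position with precision Δx, we necessarily introduce a momentum uncertainty:
Δp ≥ ℏ/(2Δx)
Δp_min = (1.055e-34 J·s) / (2 × 3.440e-09 m)
Δp_min = 1.533e-26 kg·m/s

The more precisely we measure position, the greater the momentum disturbance.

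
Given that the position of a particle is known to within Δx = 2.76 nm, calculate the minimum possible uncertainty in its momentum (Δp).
1.910 × 10^-26 kg·m/s

Using the Heisenberg uncertainty principle:
ΔxΔp ≥ ℏ/2

The minimum uncertainty in momentum is:
Δp_min = ℏ/(2Δx)
Δp_min = (1.055e-34 J·s) / (2 × 2.760e-09 m)
Δp_min = 1.910e-26 kg·m/s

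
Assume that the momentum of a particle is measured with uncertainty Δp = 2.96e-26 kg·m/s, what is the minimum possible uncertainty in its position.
1.781 nm

Using the Heisenberg uncertainty principle:
ΔxΔp ≥ ℏ/2

The minimum uncertainty in position is:
Δx_min = ℏ/(2Δp)
Δx_min = (1.055e-34 J·s) / (2 × 2.960e-26 kg·m/s)
Δx_min = 1.781e-09 m = 1.781 nm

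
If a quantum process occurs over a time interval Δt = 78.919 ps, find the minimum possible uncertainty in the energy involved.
4.170 μeV

Using the energy-time uncertainty principle:
ΔEΔt ≥ ℏ/2

The minimum uncertainty in energy is:
ΔE_min = ℏ/(2Δt)
ΔE_min = (1.055e-34 J·s) / (2 × 7.892e-11 s)
ΔE_min = 6.681e-25 J = 4.170 μeV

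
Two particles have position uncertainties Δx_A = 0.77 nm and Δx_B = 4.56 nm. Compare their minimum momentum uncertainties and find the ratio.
Particle A has the larger minimum momentum uncertainty, by a factor of 5.92.

For each particle, the minimum momentum uncertainty is Δp_min = ℏ/(2Δx):

Particle A: Δp_A = ℏ/(2×7.700e-10 m) = 6.848e-26 kg·m/s
Particle B: Δp_B = ℏ/(2×4.560e-09 m) = 1.156e-26 kg·m/s

Ratio: Δp_A/Δp_B = 5.92

Since Δp_min ∝ 1/Δx, the particle with smaller position uncertainty (A) has larger momentum uncertainty.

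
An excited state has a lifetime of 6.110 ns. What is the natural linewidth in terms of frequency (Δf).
13.024 MHz

Using the energy-time uncertainty principle and E = hf:
ΔEΔt ≥ ℏ/2
hΔf·Δt ≥ ℏ/2

The minimum frequency uncertainty is:
Δf = ℏ/(2hτ) = 1/(4πτ)
Δf = 1/(4π × 6.110e-09 s)
Δf = 1.302e+07 Hz = 13.024 MHz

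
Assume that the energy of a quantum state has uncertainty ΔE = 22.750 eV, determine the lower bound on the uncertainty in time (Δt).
14.466 as

Using the energy-time uncertainty principle:
ΔEΔt ≥ ℏ/2

The minimum uncertainty in time is:
Δt_min = ℏ/(2ΔE)
Δt_min = (1.055e-34 J·s) / (2 × 3.645e-18 J)
Δt_min = 1.447e-17 s = 14.466 as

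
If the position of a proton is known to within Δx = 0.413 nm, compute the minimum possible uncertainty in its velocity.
76.331 m/s

Using the Heisenberg uncertainty principle and Δp = mΔv:
ΔxΔp ≥ ℏ/2
Δx(mΔv) ≥ ℏ/2

The minimum uncertainty in velocity is:
Δv_min = ℏ/(2mΔx)
Δv_min = (1.055e-34 J·s) / (2 × 1.673e-27 kg × 4.130e-10 m)
Δv_min = 7.633e+01 m/s = 76.331 m/s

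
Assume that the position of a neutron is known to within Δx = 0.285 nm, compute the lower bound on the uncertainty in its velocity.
110.460 m/s

Using the Heisenberg uncertainty principle and Δp = mΔv:
ΔxΔp ≥ ℏ/2
Δx(mΔv) ≥ ℏ/2

The minimum uncertainty in velocity is:
Δv_min = ℏ/(2mΔx)
Δv_min = (1.055e-34 J·s) / (2 × 1.675e-27 kg × 2.850e-10 m)
Δv_min = 1.105e+02 m/s = 110.460 m/s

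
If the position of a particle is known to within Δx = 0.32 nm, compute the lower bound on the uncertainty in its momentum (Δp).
1.648 × 10^-25 kg·m/s

Using the Heisenberg uncertainty principle:
ΔxΔp ≥ ℏ/2

The minimum uncertainty in momentum is:
Δp_min = ℏ/(2Δx)
Δp_min = (1.055e-34 J·s) / (2 × 3.200e-10 m)
Δp_min = 1.648e-25 kg·m/s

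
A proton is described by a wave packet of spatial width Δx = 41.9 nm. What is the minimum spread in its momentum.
1.258 × 10^-27 kg·m/s

For a wave packet, the spatial width Δx and momentum spread Δp are related by the uncertainty principle:
ΔxΔp ≥ ℏ/2

The minimum momentum spread is:
Δp_min = ℏ/(2Δx)
Δp_min = (1.055e-34 J·s) / (2 × 4.190e-08 m)
Δp_min = 1.258e-27 kg·m/s

A wave packet cannot have both a well-defined position and well-defined momentum.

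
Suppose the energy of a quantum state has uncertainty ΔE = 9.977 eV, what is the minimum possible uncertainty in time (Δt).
32.986 as

Using the energy-time uncertainty principle:
ΔEΔt ≥ ℏ/2

The minimum uncertainty in time is:
Δt_min = ℏ/(2ΔE)
Δt_min = (1.055e-34 J·s) / (2 × 1.598e-18 J)
Δt_min = 3.299e-17 s = 32.986 as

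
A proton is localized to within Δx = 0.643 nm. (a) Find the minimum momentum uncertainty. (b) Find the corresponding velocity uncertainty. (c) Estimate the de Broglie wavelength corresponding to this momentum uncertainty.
(a) Δp_min = 8.200 × 10^-26 kg·m/s
(b) Δv_min = 49.027 m/s
(c) λ_dB = 8.080 nm

Step-by-step:

(a) From the uncertainty principle:
Δp_min = ℏ/(2Δx) = (1.055e-34 J·s)/(2 × 6.430e-10 m) = 8.200e-26 kg·m/s

(b) The velocity uncertainty:
Δv = Δp/m = (8.200e-26 kg·m/s)/(1.673e-27 kg) = 4.903e+01 m/s = 49.027 m/s

(c) The de Broglie wavelength for this momentum:
λ = h/p = (6.626e-34 J·s)/(8.200e-26 kg·m/s) = 8.080e-09 m = 8.080 nm

Note: The de Broglie wavelength is comparable to the localization size, as expected from wave-particle duality.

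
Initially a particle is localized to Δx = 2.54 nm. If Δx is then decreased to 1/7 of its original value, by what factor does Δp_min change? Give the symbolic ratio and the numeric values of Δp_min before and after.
Original Δp_min = 2.076 × 10^-26 kg·m/s; new Δp'_min = 1.453 × 10^-25 kg·m/s; ratio Δp'_min/Δp_min = 7.

From the uncertainty principle ΔxΔp ≥ ℏ/2, the minimum momentum uncertainty is Δp_min = ℏ/(2Δx).

Original (Δx = 2.54 nm = 2.540e-09 m):
Δp_min = (1.055e-34 J·s)/(2 × 2.540e-09 m) = 2.076e-26 kg·m/s

When Δx → (1/7)Δx:
Δp'_min = ℏ/(2 × (1/7)Δx) = 7 × ℏ/(2Δx) = 7 × Δp_min
Δp'_min = 7 × 2.076e-26 kg·m/s = 1.453e-25 kg·m/s

Since Δp_min ∝ 1/Δx, when Δx is decreased to 1/7 of its original value, Δp_min increases to 7 times its original value.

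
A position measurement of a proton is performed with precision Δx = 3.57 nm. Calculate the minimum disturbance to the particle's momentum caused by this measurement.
1.477 × 10^-26 kg·m/s

The uncertainty principle implies that measuring position disturbs momentum:
ΔxΔp ≥ ℏ/2

When we measure position with precision Δx, we necessarily introduce a momentum uncertainty:
Δp ≥ ℏ/(2Δx)
Δp_min = (1.055e-34 J·s) / (2 × 3.570e-09 m)
Δp_min = 1.477e-26 kg·m/s

The more precisely we measure position, the greater the momentum disturbance.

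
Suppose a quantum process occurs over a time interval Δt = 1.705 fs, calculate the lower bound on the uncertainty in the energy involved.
193.024 meV

Using the energy-time uncertainty principle:
ΔEΔt ≥ ℏ/2

The minimum uncertainty in energy is:
ΔE_min = ℏ/(2Δt)
ΔE_min = (1.055e-34 J·s) / (2 × 1.705e-15 s)
ΔE_min = 3.093e-20 J = 193.024 meV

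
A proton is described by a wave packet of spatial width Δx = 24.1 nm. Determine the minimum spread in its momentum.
2.188 × 10^-27 kg·m/s

For a wave packet, the spatial width Δx and momentum spread Δp are related by the uncertainty principle:
ΔxΔp ≥ ℏ/2

The minimum momentum spread is:
Δp_min = ℏ/(2Δx)
Δp_min = (1.055e-34 J·s) / (2 × 2.410e-08 m)
Δp_min = 2.188e-27 kg·m/s

A wave packet cannot have both a well-defined position and well-defined momentum.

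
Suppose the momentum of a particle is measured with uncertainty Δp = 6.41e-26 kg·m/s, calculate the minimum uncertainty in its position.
822.599 pm

Using the Heisenberg uncertainty principle:
ΔxΔp ≥ ℏ/2

The minimum uncertainty in position is:
Δx_min = ℏ/(2Δp)
Δx_min = (1.055e-34 J·s) / (2 × 6.410e-26 kg·m/s)
Δx_min = 8.226e-10 m = 822.599 pm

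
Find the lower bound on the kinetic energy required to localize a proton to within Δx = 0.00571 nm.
159.104 meV

Localizing a particle requires giving it sufficient momentum uncertainty:

1. From uncertainty principle: Δp ≥ ℏ/(2Δx)
   Δp_min = (1.055e-34 J·s) / (2 × 5.710e-12 m)
   Δp_min = 9.234e-24 kg·m/s

2. This momentum uncertainty corresponds to kinetic energy:
   KE ≈ (Δp)²/(2m) = (9.234e-24)²/(2 × 1.673e-27 kg)
   KE = 2.549e-20 J = 159.104 meV

Tighter localization requires more energy.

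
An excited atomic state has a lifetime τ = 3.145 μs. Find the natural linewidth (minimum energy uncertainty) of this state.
104.644 peV

Using the energy-time uncertainty principle:
ΔEΔt ≥ ℏ/2

The lifetime τ represents the time uncertainty Δt.
The natural linewidth (minimum energy uncertainty) is:

ΔE = ℏ/(2τ)
ΔE = (1.055e-34 J·s) / (2 × 3.145e-06 s)
ΔE = 1.677e-29 J = 104.644 peV

This natural linewidth limits the precision of spectroscopic measurements.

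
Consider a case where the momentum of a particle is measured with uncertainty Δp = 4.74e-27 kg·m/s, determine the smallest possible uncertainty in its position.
11.124 nm

Using the Heisenberg uncertainty principle:
ΔxΔp ≥ ℏ/2

The minimum uncertainty in position is:
Δx_min = ℏ/(2Δp)
Δx_min = (1.055e-34 J·s) / (2 × 4.740e-27 kg·m/s)
Δx_min = 1.112e-08 m = 11.124 nm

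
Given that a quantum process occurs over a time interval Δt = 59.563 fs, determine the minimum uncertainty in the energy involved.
5.525 meV

Using the energy-time uncertainty principle:
ΔEΔt ≥ ℏ/2

The minimum uncertainty in energy is:
ΔE_min = ℏ/(2Δt)
ΔE_min = (1.055e-34 J·s) / (2 × 5.956e-14 s)
ΔE_min = 8.853e-22 J = 5.525 meV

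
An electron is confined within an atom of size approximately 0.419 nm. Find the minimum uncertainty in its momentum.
1.258 × 10^-25 kg·m/s

Using the Heisenberg uncertainty principle:
ΔxΔp ≥ ℏ/2

With Δx ≈ L = 4.190e-10 m (the confinement size):
Δp_min = ℏ/(2Δx)
Δp_min = (1.055e-34 J·s) / (2 × 4.190e-10 m)
Δp_min = 1.258e-25 kg·m/s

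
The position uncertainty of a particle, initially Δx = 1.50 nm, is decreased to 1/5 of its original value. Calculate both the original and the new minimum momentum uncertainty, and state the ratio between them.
Original Δp_min = 3.515 × 10^-26 kg·m/s; new Δp'_min = 1.758 × 10^-25 kg·m/s; ratio Δp'_min/Δp_min = 5.

From the uncertainty principle ΔxΔp ≥ ℏ/2, the minimum momentum uncertainty is Δp_min = ℏ/(2Δx).

Original (Δx = 1.50 nm = 1.500e-09 m):
Δp_min = (1.055e-34 J·s)/(2 × 1.500e-09 m) = 3.515e-26 kg·m/s

When Δx → (1/5)Δx:
Δp'_min = ℏ/(2 × (1/5)Δx) = 5 × ℏ/(2Δx) = 5 × Δp_min
Δp'_min = 5 × 3.515e-26 kg·m/s = 1.758e-25 kg·m/s

Since Δp_min ∝ 1/Δx, when Δx is decreased to 1/5 of its original value, Δp_min increases to 5 times its original value.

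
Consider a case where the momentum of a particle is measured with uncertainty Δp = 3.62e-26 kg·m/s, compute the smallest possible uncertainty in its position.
1.457 nm

Using the Heisenberg uncertainty principle:
ΔxΔp ≥ ℏ/2

The minimum uncertainty in position is:
Δx_min = ℏ/(2Δp)
Δx_min = (1.055e-34 J·s) / (2 × 3.620e-26 kg·m/s)
Δx_min = 1.457e-09 m = 1.457 nm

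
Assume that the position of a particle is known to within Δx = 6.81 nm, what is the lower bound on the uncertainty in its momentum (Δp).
7.743 × 10^-27 kg·m/s

Using the Heisenberg uncertainty principle:
ΔxΔp ≥ ℏ/2

The minimum uncertainty in momentum is:
Δp_min = ℏ/(2Δx)
Δp_min = (1.055e-34 J·s) / (2 × 6.810e-09 m)
Δp_min = 7.743e-27 kg·m/s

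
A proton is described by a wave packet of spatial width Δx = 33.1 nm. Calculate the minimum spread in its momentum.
1.593 × 10^-27 kg·m/s

For a wave packet, the spatial width Δx and momentum spread Δp are related by the uncertainty principle:
ΔxΔp ≥ ℏ/2

The minimum momentum spread is:
Δp_min = ℏ/(2Δx)
Δp_min = (1.055e-34 J·s) / (2 × 3.310e-08 m)
Δp_min = 1.593e-27 kg·m/s

A wave packet cannot have both a well-defined position and well-defined momentum.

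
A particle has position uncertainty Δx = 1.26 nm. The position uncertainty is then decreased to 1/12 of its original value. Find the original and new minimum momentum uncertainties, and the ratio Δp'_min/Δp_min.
Original Δp_min = 4.185 × 10^-26 kg·m/s; new Δp'_min = 5.022 × 10^-25 kg·m/s; ratio Δp'_min/Δp_min = 12.

From the uncertainty principle ΔxΔp ≥ ℏ/2, the minimum momentum uncertainty is Δp_min = ℏ/(2Δx).

Original (Δx = 1.26 nm = 1.260e-09 m):
Δp_min = (1.055e-34 J·s)/(2 × 1.260e-09 m) = 4.185e-26 kg·m/s

When Δx → (1/12)Δx:
Δp'_min = ℏ/(2 × (1/12)Δx) = 12 × ℏ/(2Δx) = 12 × Δp_min
Δp'_min = 12 × 4.185e-26 kg·m/s = 5.022e-25 kg·m/s

Since Δp_min ∝ 1/Δx, when Δx is decreased to 1/12 of its original value, Δp_min increases to 12 times its original value.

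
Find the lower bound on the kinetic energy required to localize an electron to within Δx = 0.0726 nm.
1.807 eV

Localizing a particle requires giving it sufficient momentum uncertainty:

1. From uncertainty principle: Δp ≥ ℏ/(2Δx)
   Δp_min = (1.055e-34 J·s) / (2 × 7.260e-11 m)
   Δp_min = 7.263e-25 kg·m/s

2. This momentum uncertainty corresponds to kinetic energy:
   KE ≈ (Δp)²/(2m) = (7.263e-25)²/(2 × 9.109e-31 kg)
   KE = 2.895e-19 J = 1.807 eV

Tighter localization requires more energy.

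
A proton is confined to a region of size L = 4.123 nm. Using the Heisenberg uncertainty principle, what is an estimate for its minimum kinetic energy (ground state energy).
305.160 neV

Using the uncertainty principle to estimate ground state energy:

1. The position uncertainty is approximately the confinement size:
   Δx ≈ L = 4.123e-09 m

2. From ΔxΔp ≥ ℏ/2, the minimum momentum uncertainty is:
   Δp ≈ ℏ/(2L) = 1.279e-26 kg·m/s

3. The kinetic energy is approximately:
   KE ≈ (Δp)²/(2m) = (1.279e-26)²/(2 × 1.673e-27 kg)
   KE ≈ 4.889e-26 J = 305.160 neV

This is an order-of-magnitude estimate of the ground state energy.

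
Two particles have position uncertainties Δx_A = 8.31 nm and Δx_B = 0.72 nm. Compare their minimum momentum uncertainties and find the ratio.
Particle B has the larger minimum momentum uncertainty, by a factor of 11.54.

For each particle, the minimum momentum uncertainty is Δp_min = ℏ/(2Δx):

Particle A: Δp_A = ℏ/(2×8.310e-09 m) = 6.345e-27 kg·m/s
Particle B: Δp_B = ℏ/(2×7.200e-10 m) = 7.323e-26 kg·m/s

Ratio: Δp_B/Δp_A = 11.54

Since Δp_min ∝ 1/Δx, the particle with smaller position uncertainty (B) has larger momentum uncertainty.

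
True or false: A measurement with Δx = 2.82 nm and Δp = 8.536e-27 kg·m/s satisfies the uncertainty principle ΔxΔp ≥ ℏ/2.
No, it violates the uncertainty principle (impossible measurement).

Calculate the product ΔxΔp:
ΔxΔp = (2.820e-09 m) × (8.536e-27 kg·m/s)
ΔxΔp = 2.407e-35 J·s

Compare to the minimum allowed value ℏ/2:
ℏ/2 = 5.273e-35 J·s

Since ΔxΔp = 2.407e-35 J·s < 5.273e-35 J·s = ℏ/2,
the measurement violates the uncertainty principle.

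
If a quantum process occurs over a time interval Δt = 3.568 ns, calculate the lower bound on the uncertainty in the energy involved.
92.238 neV

Using the energy-time uncertainty principle:
ΔEΔt ≥ ℏ/2

The minimum uncertainty in energy is:
ΔE_min = ℏ/(2Δt)
ΔE_min = (1.055e-34 J·s) / (2 × 3.568e-09 s)
ΔE_min = 1.478e-26 J = 92.238 neV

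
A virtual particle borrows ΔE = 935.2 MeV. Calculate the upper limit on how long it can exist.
3.519 × 10^-25 s

Using the energy-time uncertainty principle:
ΔEΔt ≥ ℏ/2

For a virtual particle borrowing energy ΔE, the maximum lifetime is:
Δt_max = ℏ/(2ΔE)

Converting energy:
ΔE = 935.2 MeV = 1.498e-10 J

Δt_max = (1.055e-34 J·s) / (2 × 1.498e-10 J)
Δt_max = 3.519e-25 s = 3.519 × 10^-25 s

Virtual particles with higher borrowed energy exist for shorter times.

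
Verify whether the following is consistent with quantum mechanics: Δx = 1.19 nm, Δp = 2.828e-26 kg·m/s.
No, it violates the uncertainty principle (impossible measurement).

Calculate the product ΔxΔp:
ΔxΔp = (1.190e-09 m) × (2.828e-26 kg·m/s)
ΔxΔp = 3.365e-35 J·s

Compare to the minimum allowed value ℏ/2:
ℏ/2 = 5.273e-35 J·s

Since ΔxΔp = 3.365e-35 J·s < 5.273e-35 J·s = ℏ/2,
the measurement violates the uncertainty principle.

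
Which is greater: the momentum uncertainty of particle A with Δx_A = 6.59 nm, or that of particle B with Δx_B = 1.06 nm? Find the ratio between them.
Particle B has the larger minimum momentum uncertainty, by a factor of 6.22.

For each particle, the minimum momentum uncertainty is Δp_min = ℏ/(2Δx):

Particle A: Δp_A = ℏ/(2×6.590e-09 m) = 8.001e-27 kg·m/s
Particle B: Δp_B = ℏ/(2×1.060e-09 m) = 4.974e-26 kg·m/s

Ratio: Δp_B/Δp_A = 6.22

Since Δp_min ∝ 1/Δx, the particle with smaller position uncertainty (B) has larger momentum uncertainty.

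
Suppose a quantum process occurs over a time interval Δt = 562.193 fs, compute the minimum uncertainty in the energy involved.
585.397 μeV

Using the energy-time uncertainty principle:
ΔEΔt ≥ ℏ/2

The minimum uncertainty in energy is:
ΔE_min = ℏ/(2Δt)
ΔE_min = (1.055e-34 J·s) / (2 × 5.622e-13 s)
ΔE_min = 9.379e-23 J = 585.397 μeV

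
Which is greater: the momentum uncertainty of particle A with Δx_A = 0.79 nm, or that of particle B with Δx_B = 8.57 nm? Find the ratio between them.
Particle A has the larger minimum momentum uncertainty, by a factor of 10.85.

For each particle, the minimum momentum uncertainty is Δp_min = ℏ/(2Δx):

Particle A: Δp_A = ℏ/(2×7.900e-10 m) = 6.675e-26 kg·m/s
Particle B: Δp_B = ℏ/(2×8.570e-09 m) = 6.153e-27 kg·m/s

Ratio: Δp_A/Δp_B = 10.85

Since Δp_min ∝ 1/Δx, the particle with smaller position uncertainty (A) has larger momentum uncertainty.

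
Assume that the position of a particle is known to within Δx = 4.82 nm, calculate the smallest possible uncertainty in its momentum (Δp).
1.094 × 10^-26 kg·m/s

Using the Heisenberg uncertainty principle:
ΔxΔp ≥ ℏ/2

The minimum uncertainty in momentum is:
Δp_min = ℏ/(2Δx)
Δp_min = (1.055e-34 J·s) / (2 × 4.820e-09 m)
Δp_min = 1.094e-26 kg·m/s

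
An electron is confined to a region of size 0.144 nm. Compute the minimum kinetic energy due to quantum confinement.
459.344 meV

Using the uncertainty principle:

1. Position uncertainty: Δx ≈ 1.440e-10 m
2. Minimum momentum uncertainty: Δp = ℏ/(2Δx) = 3.662e-25 kg·m/s
3. Minimum kinetic energy:
   KE = (Δp)²/(2m) = (3.662e-25)²/(2 × 9.109e-31 kg)
   KE = 7.360e-20 J = 459.344 meV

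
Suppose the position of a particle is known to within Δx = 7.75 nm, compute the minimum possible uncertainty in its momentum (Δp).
6.804 × 10^-27 kg·m/s

Using the Heisenberg uncertainty principle:
ΔxΔp ≥ ℏ/2

The minimum uncertainty in momentum is:
Δp_min = ℏ/(2Δx)
Δp_min = (1.055e-34 J·s) / (2 × 7.750e-09 m)
Δp_min = 6.804e-27 kg·m/s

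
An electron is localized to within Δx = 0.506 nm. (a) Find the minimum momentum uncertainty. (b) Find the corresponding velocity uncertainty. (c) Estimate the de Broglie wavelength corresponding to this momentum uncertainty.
(a) Δp_min = 1.042 × 10^-25 kg·m/s
(b) Δv_min = 114.395 km/s
(c) λ_dB = 6.359 nm

Step-by-step:

(a) From the uncertainty principle:
Δp_min = ℏ/(2Δx) = (1.055e-34 J·s)/(2 × 5.060e-10 m) = 1.042e-25 kg·m/s

(b) The velocity uncertainty:
Δv = Δp/m = (1.042e-25 kg·m/s)/(9.109e-31 kg) = 1.144e+05 m/s = 114.395 km/s

(c) The de Broglie wavelength for this momentum:
λ = h/p = (6.626e-34 J·s)/(1.042e-25 kg·m/s) = 6.359e-09 m = 6.359 nm

Note: The de Broglie wavelength is comparable to the localization size, as expected from wave-particle duality.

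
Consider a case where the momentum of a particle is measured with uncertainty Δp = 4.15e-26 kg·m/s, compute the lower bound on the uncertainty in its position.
1.271 nm

Using the Heisenberg uncertainty principle:
ΔxΔp ≥ ℏ/2

The minimum uncertainty in position is:
Δx_min = ℏ/(2Δp)
Δx_min = (1.055e-34 J·s) / (2 × 4.150e-26 kg·m/s)
Δx_min = 1.271e-09 m = 1.271 nm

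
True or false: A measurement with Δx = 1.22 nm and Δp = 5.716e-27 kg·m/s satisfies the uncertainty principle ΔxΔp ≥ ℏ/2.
No, it violates the uncertainty principle (impossible measurement).

Calculate the product ΔxΔp:
ΔxΔp = (1.220e-09 m) × (5.716e-27 kg·m/s)
ΔxΔp = 6.974e-36 J·s

Compare to the minimum allowed value ℏ/2:
ℏ/2 = 5.273e-35 J·s

Since ΔxΔp = 6.974e-36 J·s < 5.273e-35 J·s = ℏ/2,
the measurement violates the uncertainty principle.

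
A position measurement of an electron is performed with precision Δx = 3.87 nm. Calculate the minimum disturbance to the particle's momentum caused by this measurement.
1.362 × 10^-26 kg·m/s

The uncertainty principle implies that measuring position disturbs momentum:
ΔxΔp ≥ ℏ/2

When we measure position with precision Δx, we necessarily introduce a momentum uncertainty:
Δp ≥ ℏ/(2Δx)
Δp_min = (1.055e-34 J·s) / (2 × 3.870e-09 m)
Δp_min = 1.362e-26 kg·m/s

The more precisely we measure position, the greater the momentum disturbance.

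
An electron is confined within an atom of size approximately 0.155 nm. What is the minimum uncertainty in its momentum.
3.402 × 10^-25 kg·m/s

Using the Heisenberg uncertainty principle:
ΔxΔp ≥ ℏ/2

With Δx ≈ L = 1.550e-10 m (the confinement size):
Δp_min = ℏ/(2Δx)
Δp_min = (1.055e-34 J·s) / (2 × 1.550e-10 m)
Δp_min = 3.402e-25 kg·m/s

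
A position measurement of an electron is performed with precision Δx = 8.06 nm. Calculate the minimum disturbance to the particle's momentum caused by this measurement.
6.542 × 10^-27 kg·m/s

The uncertainty principle implies that measuring position disturbs momentum:
ΔxΔp ≥ ℏ/2

When we measure position with precision Δx, we necessarily introduce a momentum uncertainty:
Δp ≥ ℏ/(2Δx)
Δp_min = (1.055e-34 J·s) / (2 × 8.060e-09 m)
Δp_min = 6.542e-27 kg·m/s

The more precisely we measure position, the greater the momentum disturbance.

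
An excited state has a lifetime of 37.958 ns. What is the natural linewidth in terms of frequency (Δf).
2.096 MHz

Using the energy-time uncertainty principle and E = hf:
ΔEΔt ≥ ℏ/2
hΔf·Δt ≥ ℏ/2

The minimum frequency uncertainty is:
Δf = ℏ/(2hτ) = 1/(4πτ)
Δf = 1/(4π × 3.796e-08 s)
Δf = 2.096e+06 Hz = 2.096 MHz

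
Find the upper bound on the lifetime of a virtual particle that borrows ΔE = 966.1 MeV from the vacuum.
3.407 × 10^-25 s

Using the energy-time uncertainty principle:
ΔEΔt ≥ ℏ/2

For a virtual particle borrowing energy ΔE, the maximum lifetime is:
Δt_max = ℏ/(2ΔE)

Converting energy:
ΔE = 966.1 MeV = 1.548e-10 J

Δt_max = (1.055e-34 J·s) / (2 × 1.548e-10 J)
Δt_max = 3.407e-25 s = 3.407 × 10^-25 s

Virtual particles with higher borrowed energy exist for shorter times.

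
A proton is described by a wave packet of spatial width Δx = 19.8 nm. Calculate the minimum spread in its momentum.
2.663 × 10^-27 kg·m/s

For a wave packet, the spatial width Δx and momentum spread Δp are related by the uncertainty principle:
ΔxΔp ≥ ℏ/2

The minimum momentum spread is:
Δp_min = ℏ/(2Δx)
Δp_min = (1.055e-34 J·s) / (2 × 1.980e-08 m)
Δp_min = 2.663e-27 kg·m/s

A wave packet cannot have both a well-defined position and well-defined momentum.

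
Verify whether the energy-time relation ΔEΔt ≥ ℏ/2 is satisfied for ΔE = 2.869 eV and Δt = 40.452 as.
No, it violates the uncertainty relation.

Calculate the product ΔEΔt:
ΔE = 2.869 eV = 4.597e-19 J
ΔEΔt = (4.597e-19 J) × (4.045e-17 s)
ΔEΔt = 1.859e-35 J·s

Compare to the minimum allowed value ℏ/2:
ℏ/2 = 5.273e-35 J·s

Since ΔEΔt = 1.859e-35 J·s < 5.273e-35 J·s = ℏ/2,
this violates the uncertainty relation.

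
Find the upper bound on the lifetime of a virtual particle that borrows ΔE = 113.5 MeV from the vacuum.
2.900 ys

Using the energy-time uncertainty principle:
ΔEΔt ≥ ℏ/2

For a virtual particle borrowing energy ΔE, the maximum lifetime is:
Δt_max = ℏ/(2ΔE)

Converting energy:
ΔE = 113.5 MeV = 1.818e-11 J

Δt_max = (1.055e-34 J·s) / (2 × 1.818e-11 J)
Δt_max = 2.900e-24 s = 2.900 ys

Virtual particles with higher borrowed energy exist for shorter times.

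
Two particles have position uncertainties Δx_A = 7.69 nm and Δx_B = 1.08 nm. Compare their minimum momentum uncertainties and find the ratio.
Particle B has the larger minimum momentum uncertainty, by a factor of 7.12.

For each particle, the minimum momentum uncertainty is Δp_min = ℏ/(2Δx):

Particle A: Δp_A = ℏ/(2×7.690e-09 m) = 6.857e-27 kg·m/s
Particle B: Δp_B = ℏ/(2×1.080e-09 m) = 4.882e-26 kg·m/s

Ratio: Δp_B/Δp_A = 7.12

Since Δp_min ∝ 1/Δx, the particle with smaller position uncertainty (B) has larger momentum uncertainty.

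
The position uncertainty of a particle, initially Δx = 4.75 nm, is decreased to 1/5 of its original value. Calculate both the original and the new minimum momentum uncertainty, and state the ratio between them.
Original Δp_min = 1.110 × 10^-26 kg·m/s; new Δp'_min = 5.550 × 10^-26 kg·m/s; ratio Δp'_min/Δp_min = 5.

From the uncertainty principle ΔxΔp ≥ ℏ/2, the minimum momentum uncertainty is Δp_min = ℏ/(2Δx).

Original (Δx = 4.75 nm = 4.750e-09 m):
Δp_min = (1.055e-34 J·s)/(2 × 4.750e-09 m) = 1.110e-26 kg·m/s

When Δx → (1/5)Δx:
Δp'_min = ℏ/(2 × (1/5)Δx) = 5 × ℏ/(2Δx) = 5 × Δp_min
Δp'_min = 5 × 1.110e-26 kg·m/s = 5.550e-26 kg·m/s

Since Δp_min ∝ 1/Δx, when Δx is decreased to 1/5 of its original value, Δp_min increases to 5 times its original value.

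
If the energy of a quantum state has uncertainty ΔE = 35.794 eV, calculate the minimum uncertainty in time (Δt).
9.194 as

Using the energy-time uncertainty principle:
ΔEΔt ≥ ℏ/2

The minimum uncertainty in time is:
Δt_min = ℏ/(2ΔE)
Δt_min = (1.055e-34 J·s) / (2 × 5.735e-18 J)
Δt_min = 9.194e-18 s = 9.194 as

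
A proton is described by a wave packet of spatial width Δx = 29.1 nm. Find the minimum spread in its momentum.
1.812 × 10^-27 kg·m/s

For a wave packet, the spatial width Δx and momentum spread Δp are related by the uncertainty principle:
ΔxΔp ≥ ℏ/2

The minimum momentum spread is:
Δp_min = ℏ/(2Δx)
Δp_min = (1.055e-34 J·s) / (2 × 2.910e-08 m)
Δp_min = 1.812e-27 kg·m/s

A wave packet cannot have both a well-defined position and well-defined momentum.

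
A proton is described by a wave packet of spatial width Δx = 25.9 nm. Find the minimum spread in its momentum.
2.036 × 10^-27 kg·m/s

For a wave packet, the spatial width Δx and momentum spread Δp are related by the uncertainty principle:
ΔxΔp ≥ ℏ/2

The minimum momentum spread is:
Δp_min = ℏ/(2Δx)
Δp_min = (1.055e-34 J·s) / (2 × 2.590e-08 m)
Δp_min = 2.036e-27 kg·m/s

A wave packet cannot have both a well-defined position and well-defined momentum.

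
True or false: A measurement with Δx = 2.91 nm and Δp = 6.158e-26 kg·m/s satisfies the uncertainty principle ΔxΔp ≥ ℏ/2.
Yes, it satisfies the uncertainty principle.

Calculate the product ΔxΔp:
ΔxΔp = (2.910e-09 m) × (6.158e-26 kg·m/s)
ΔxΔp = 1.792e-34 J·s

Compare to the minimum allowed value ℏ/2:
ℏ/2 = 5.273e-35 J·s

Since ΔxΔp = 1.792e-34 J·s ≥ 5.273e-35 J·s = ℏ/2,
the measurement satisfies the uncertainty principle.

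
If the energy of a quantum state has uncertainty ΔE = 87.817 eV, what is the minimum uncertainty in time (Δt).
3.748 as

Using the energy-time uncertainty principle:
ΔEΔt ≥ ℏ/2

The minimum uncertainty in time is:
Δt_min = ℏ/(2ΔE)
Δt_min = (1.055e-34 J·s) / (2 × 1.407e-17 J)
Δt_min = 3.748e-18 s = 3.748 as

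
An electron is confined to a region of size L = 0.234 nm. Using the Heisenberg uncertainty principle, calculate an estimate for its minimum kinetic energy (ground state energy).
173.953 meV

Using the uncertainty principle to estimate ground state energy:

1. The position uncertainty is approximately the confinement size:
   Δx ≈ L = 2.340e-10 m

2. From ΔxΔp ≥ ℏ/2, the minimum momentum uncertainty is:
   Δp ≈ ℏ/(2L) = 2.253e-25 kg·m/s

3. The kinetic energy is approximately:
   KE ≈ (Δp)²/(2m) = (2.253e-25)²/(2 × 9.109e-31 kg)
   KE ≈ 2.787e-20 J = 173.953 meV

This is an order-of-magnitude estimate of the ground state energy.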